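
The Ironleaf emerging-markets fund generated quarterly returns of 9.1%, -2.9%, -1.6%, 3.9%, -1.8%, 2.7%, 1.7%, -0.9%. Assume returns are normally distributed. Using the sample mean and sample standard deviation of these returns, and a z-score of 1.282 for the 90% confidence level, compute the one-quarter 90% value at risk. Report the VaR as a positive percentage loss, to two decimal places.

r̄ = (9.1 − 2.9 − 1.6 + 3.9 − 1.8 + 2.7 + 1.7 − 0.9) / 8 = 10.20 / 8 = 1.2750%
Σ(r − r̄)² = (9.1 − 1.2750)² + (-2.9 − 1.2750)² + … = 110.2150
σ = √[110.2150 / 7] = 3.9680%
VaR = −(r̄ − z·σ) = −(1.2750 − 1.282 × 3.9680) = −(-3.8120) = 3.8120%

3.81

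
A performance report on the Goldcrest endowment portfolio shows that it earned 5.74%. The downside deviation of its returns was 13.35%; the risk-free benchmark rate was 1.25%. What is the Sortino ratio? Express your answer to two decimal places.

0.34

Sortino = (Rp − Rf) / σd = (5.74% − 1.25%) / 13.35% = 4.49% / 13.35% = 0.3363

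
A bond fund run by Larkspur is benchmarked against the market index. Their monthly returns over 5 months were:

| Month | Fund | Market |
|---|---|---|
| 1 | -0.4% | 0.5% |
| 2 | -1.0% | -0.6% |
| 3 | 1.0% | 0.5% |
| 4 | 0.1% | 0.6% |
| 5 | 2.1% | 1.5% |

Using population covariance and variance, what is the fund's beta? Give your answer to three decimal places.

r̄p = 0.3600%,  r̄m = 0.5000%
Cov = Σ(rp − r̄p)(rm − r̄m) / 5 = 0.6420
Var(rm) = Σ(rm − r̄m)² / 5 = 0.4440
β = Cov / Var = 0.6420 / 0.4440 = 1.4459

1.446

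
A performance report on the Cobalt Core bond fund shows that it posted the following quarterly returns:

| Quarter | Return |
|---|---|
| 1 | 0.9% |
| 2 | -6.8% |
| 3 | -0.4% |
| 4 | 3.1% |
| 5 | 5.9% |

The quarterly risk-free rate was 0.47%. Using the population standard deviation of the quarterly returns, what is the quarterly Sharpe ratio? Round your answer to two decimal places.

μ = (0.9 − 6.8 − 0.4 + 3.1 + 5.9) / 5 = 0.5400%
Σ(r − μ)² = (0.9 − 0.5400)² + (-6.8 − 0.5400)² + (-0.4 − 0.5400)² + … = 90.1720
σ = √[90.1720 / 5] = 4.2467%
Sharpe = (μ − rf) / σ = (0.5400 − 0.47) / 4.2467 = 0.0700 / 4.2467 = 0.0165

0.02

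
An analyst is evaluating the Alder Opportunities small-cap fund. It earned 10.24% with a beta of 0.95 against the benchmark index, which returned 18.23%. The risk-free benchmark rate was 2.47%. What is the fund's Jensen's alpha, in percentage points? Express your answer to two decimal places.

CAPM expected return = Rf + β(Rm − Rf) = 2.47% + 0.95 × (18.23% − 2.47%) = 2.47 + 0.95 × 15.76 = 17.4420%
Jensen's α = Rp − E[R] = 10.24% − 17.4420% = -7.2020

-7.20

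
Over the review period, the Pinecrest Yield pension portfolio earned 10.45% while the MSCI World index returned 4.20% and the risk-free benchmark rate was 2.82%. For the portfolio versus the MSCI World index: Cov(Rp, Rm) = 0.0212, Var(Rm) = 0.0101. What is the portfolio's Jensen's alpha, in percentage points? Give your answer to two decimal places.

4.73

β = Cov / Var = 0.0212 / 0.0101 = 2.0990
E[R] = Rf + β(Rm − Rf) = 2.82% + 2.0990 × (4.20% − 2.82%) = 5.7166%
α = Rp − E[R] = 10.45% − 5.7166% = 4.7334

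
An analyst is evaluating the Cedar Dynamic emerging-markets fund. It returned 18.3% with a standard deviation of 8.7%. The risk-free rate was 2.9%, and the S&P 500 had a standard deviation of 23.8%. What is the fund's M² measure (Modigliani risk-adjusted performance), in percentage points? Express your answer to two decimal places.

45.03

Sharpe = (Rp − Rf) / σp = (18.3% − 2.9%) / 8.7% = 1.7701
M² = Rf + Sharpe × σm = 2.9% + 1.7701 × 23.8% = 45.0284%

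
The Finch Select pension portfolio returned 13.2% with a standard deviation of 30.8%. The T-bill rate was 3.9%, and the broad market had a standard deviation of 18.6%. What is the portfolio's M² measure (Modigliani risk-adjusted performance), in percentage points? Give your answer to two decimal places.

Sharpe = (Rp − Rf) / σp = (13.2% − 3.9%) / 30.8% = 0.3019
M² = Rf + Sharpe × σm = 3.9% + 0.3019 × 18.6% = 9.5153%

9.52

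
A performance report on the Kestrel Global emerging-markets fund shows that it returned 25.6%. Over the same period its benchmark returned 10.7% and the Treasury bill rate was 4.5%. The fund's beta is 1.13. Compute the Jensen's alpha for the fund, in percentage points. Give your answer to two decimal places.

CAPM expected return = Rf + β(Rm − Rf) = 4.5% + 1.13 × (10.7% − 4.5%) = 4.5 + 1.13 × 6.20 = 11.5060%
Jensen's α = Rp − E[R] = 25.6% − 11.5060% = 14.0940

14.09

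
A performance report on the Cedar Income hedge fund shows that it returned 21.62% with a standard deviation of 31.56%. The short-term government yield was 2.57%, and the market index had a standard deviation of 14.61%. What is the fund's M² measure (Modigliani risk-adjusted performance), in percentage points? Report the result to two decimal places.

11.39

Sharpe = (Rp − Rf) / σp = (21.62% − 2.57%) / 31.56% = 0.6036
M² = Rf + Sharpe × σm = 2.57% + 0.6036 × 14.61% = 11.3886%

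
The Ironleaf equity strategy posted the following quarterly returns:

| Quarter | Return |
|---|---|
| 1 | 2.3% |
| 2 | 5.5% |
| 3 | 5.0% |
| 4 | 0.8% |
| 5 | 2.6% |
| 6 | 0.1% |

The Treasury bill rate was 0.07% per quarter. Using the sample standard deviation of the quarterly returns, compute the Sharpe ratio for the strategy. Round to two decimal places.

r̄ = (2.3 + 5.5 + 5 + 0.8 + 2.6 + 0.1) / 6 = 2.7167%
Sample σ = √[Σ(r − r̄)² / 5] = √[23.6683 / 5] = √4.7337 = 2.1757%
Sharpe = (r̄ − rf) / σ = (2.7167 − 0.07) / 2.1757 = 2.6467 / 2.1757 = 1.2165

1.22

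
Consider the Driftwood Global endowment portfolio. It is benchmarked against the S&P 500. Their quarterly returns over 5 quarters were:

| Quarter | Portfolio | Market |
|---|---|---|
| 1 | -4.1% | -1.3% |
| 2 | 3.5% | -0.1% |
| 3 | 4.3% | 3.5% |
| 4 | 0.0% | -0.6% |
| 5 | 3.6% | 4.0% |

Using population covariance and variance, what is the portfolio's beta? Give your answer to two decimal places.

r̄p = 1.4600%,  r̄m = 1.1000%
Cov = Σ(rp − r̄p)(rm − r̄m) / 5 = 5.2800
Var(rm) = Σ(rm − r̄m)² / 5 = 4.8520
β = Cov / Var = 5.2800 / 4.8520 = 1.0882

1.09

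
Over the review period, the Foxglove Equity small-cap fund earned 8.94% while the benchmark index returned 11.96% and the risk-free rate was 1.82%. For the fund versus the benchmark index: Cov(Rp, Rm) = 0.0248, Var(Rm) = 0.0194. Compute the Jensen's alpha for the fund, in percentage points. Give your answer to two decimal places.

-5.84

β = Cov / Var = 0.0248 / 0.0194 = 1.2784
E[R] = Rf + β(Rm − Rf) = 1.82% + 1.2784 × (11.96% − 1.82%) = 14.7830%
α = Rp − E[R] = 8.94% − 14.7830% = -5.8430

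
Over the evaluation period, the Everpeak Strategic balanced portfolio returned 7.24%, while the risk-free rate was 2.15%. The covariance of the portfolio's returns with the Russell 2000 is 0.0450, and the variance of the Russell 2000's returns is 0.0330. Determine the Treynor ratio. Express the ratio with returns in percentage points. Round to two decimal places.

3.73

β = Cov / Var = 0.0450 / 0.0330 = 1.3636
Treynor = (Rp − Rf) / β = (7.24% − 2.15%) / 1.3636 = 5.09 / 1.3636 = 3.7328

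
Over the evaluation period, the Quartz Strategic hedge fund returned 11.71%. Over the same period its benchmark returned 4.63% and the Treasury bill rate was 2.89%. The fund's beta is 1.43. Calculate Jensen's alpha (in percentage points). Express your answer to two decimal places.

6.33

CAPM expected return = Rf + β(Rm − Rf) = 2.89% + 1.43 × (4.63% − 2.89%) = 2.89 + 1.43 × 1.74 = 5.3782%
Jensen's α = Rp − E[R] = 11.71% − 5.3782% = 6.3318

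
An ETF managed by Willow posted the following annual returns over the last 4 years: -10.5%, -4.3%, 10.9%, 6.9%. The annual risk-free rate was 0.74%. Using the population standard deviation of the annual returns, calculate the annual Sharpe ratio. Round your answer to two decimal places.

Mean return μ = 3.00 / 4 = 0.7500%
Population σ = √[Σ(r − μ)² / 4] = √[292.9100 / 4] = √73.2275 = 8.5573%
Sharpe = (μ − rf) / σ = (0.7500 − 0.74) / 8.5573 = 0.0100 / 8.5573 = 0.0012

0.00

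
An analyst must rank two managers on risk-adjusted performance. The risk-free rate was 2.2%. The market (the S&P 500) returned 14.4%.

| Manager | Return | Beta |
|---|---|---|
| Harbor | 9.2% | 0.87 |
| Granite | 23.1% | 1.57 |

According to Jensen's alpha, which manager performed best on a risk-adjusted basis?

Harbor: α = 9.2% − [2.2% + 0.87 × (14.4% − 2.2%)] = -3.614
Granite: α = 23.1% − [2.2% + 1.57 × (14.4% − 2.2%)] = 1.746
Highest: Granite (1.746).

Granite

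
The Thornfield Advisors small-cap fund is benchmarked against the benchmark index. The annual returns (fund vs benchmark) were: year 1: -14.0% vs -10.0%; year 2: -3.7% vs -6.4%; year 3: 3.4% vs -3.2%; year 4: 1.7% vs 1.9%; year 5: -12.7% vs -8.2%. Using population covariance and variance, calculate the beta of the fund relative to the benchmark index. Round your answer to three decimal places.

1.469

r̄p = -5.0600%,  r̄m = -5.1800%
Cov = Σ(rp − r̄p)(rm − r̄m) / 5 = 25.8232
Var(rm) = Σ(rm − r̄m)² / 5 = 17.5776
β = Cov / Var = 25.8232 / 17.5776 = 1.4691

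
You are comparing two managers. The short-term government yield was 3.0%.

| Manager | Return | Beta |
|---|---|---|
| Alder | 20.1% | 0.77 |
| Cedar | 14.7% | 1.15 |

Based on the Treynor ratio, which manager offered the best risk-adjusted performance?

Alder

Alder: Treynor = (20.1% − 3.0%) / 0.77 = 22.208
Cedar: Treynor = (14.7% − 3.0%) / 1.15 = 10.174
Highest: Alder (22.208).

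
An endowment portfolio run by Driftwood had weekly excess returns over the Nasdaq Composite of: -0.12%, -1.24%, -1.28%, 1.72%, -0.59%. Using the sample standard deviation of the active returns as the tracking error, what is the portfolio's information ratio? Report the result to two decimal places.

-0.25

Mean return r̄ = -1.510 / 5 = -0.3020%
Σ(r − r̄)² = (-0.12 − (-0.3020))² + (-1.24 − (-0.3020))² + (-1.28 − (-0.3020))² + … = 6.0409
σ = √[6.0409 / 4] = 1.2289%
IR = r̄ / tracking error = -0.3020 / 1.2289 = -0.2457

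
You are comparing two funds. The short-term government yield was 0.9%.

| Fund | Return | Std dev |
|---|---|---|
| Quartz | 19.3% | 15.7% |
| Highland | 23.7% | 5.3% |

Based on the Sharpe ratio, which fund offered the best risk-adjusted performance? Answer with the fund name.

Quartz: Sharpe ratio = (19.3% − 0.9%) / 15.7% = 1.172
Highland: Sharpe ratio = (23.7% − 0.9%) / 5.3% = 4.302
Highest: Highland (4.302).

Highland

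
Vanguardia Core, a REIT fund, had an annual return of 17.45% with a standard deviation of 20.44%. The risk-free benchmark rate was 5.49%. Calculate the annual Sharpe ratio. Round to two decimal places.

Sharpe = (Rp − Rf) / σp = (17.45% − 5.49%) / 20.44% = 11.96% / 20.44% = 0.5851

0.59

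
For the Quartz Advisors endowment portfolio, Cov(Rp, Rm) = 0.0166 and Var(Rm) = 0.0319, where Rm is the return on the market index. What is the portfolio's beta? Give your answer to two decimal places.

β = Cov(Rp, Rm) / Var(Rm) = 0.0166 / 0.0319 = 0.5204

0.52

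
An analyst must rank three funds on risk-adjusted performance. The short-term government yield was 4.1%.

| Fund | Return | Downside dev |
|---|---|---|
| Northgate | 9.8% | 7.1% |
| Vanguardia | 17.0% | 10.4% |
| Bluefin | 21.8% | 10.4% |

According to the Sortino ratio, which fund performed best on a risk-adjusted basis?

Bluefin

Northgate: Sortino ratio = (9.8% − 4.1%) / 7.1% = 0.803
Vanguardia: Sortino ratio = (17.0% − 4.1%) / 10.4% = 1.240
Bluefin: Sortino ratio = (21.8% − 4.1%) / 10.4% = 1.702
Highest: Bluefin (1.702).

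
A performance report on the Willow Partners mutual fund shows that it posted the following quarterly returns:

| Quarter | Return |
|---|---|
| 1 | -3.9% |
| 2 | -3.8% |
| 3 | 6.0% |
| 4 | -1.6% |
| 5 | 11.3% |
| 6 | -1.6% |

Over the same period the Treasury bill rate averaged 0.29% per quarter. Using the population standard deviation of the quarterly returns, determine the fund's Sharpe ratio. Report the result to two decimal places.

0.14

r̄ = (-3.9 − 3.8 + 6 − 1.6 + 11.3 − 1.6) / 6 = 1.0667%
Population σ = √[Σ(r − r̄)² / 6] = √[191.6333 / 6] = √31.9389 = 5.6515%
Sharpe = (r̄ − rf) / σ = (1.0667 − 0.29) / 5.6515 = 0.7767 / 5.6515 = 0.1374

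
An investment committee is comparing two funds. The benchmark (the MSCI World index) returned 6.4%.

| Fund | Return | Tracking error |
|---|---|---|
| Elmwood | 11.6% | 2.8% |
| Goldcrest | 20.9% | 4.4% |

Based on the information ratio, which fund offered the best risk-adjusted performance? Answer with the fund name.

Goldcrest

Elmwood: IR = (11.6% − 6.4%) / 2.8% = 1.857
Goldcrest: IR = (20.9% − 6.4%) / 4.4% = 3.295
Highest: Goldcrest (3.295).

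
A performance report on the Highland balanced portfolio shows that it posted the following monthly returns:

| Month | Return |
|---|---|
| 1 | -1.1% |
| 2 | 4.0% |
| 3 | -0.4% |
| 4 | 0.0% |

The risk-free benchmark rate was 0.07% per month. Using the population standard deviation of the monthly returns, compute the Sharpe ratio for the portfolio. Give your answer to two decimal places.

r̄ = (-1.1 + 4 − 0.4 + 0) / 4 = 2.50 / 4 = 0.6250%
Σ(r − r̄)² = (-1.1 − 0.6250)² + (4 − 0.6250)² + … = 15.8075
population σ = √(15.8075 / 4) = √3.9519 = 1.9879%
Sharpe = (r̄ − rf) / σ = (0.6250 − 0.07) / 1.9879 = 0.5550 / 1.9879 = 0.2792

0.28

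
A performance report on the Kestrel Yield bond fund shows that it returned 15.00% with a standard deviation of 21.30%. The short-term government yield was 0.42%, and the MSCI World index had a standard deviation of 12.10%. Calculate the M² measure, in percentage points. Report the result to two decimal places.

8.70

Sharpe = (Rp − Rf) / σp = (15.00% − 0.42%) / 21.30% = 0.6845
M² = Rf + Sharpe × σm = 0.42% + 0.6845 × 12.10% = 8.7025%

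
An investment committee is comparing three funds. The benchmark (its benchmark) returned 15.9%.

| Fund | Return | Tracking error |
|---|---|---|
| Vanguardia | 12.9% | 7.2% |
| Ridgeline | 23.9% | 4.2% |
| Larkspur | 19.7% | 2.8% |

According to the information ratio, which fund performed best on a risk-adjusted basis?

Ridgeline

Vanguardia: IR = (12.9% − 15.9%) / 7.2% = -0.417
Ridgeline: IR = (23.9% − 15.9%) / 4.2% = 1.905
Larkspur: IR = (19.7% − 15.9%) / 2.8% = 1.357
Highest: Ridgeline (1.905).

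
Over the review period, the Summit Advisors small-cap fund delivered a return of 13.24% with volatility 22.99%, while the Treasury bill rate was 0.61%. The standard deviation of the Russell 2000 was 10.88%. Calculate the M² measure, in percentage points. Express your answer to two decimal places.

6.59

Sharpe = (Rp − Rf) / σp = (13.24% − 0.61%) / 22.99% = 0.5494
M² = Rf + Sharpe × σm = 0.61% + 0.5494 × 10.88% = 6.5875%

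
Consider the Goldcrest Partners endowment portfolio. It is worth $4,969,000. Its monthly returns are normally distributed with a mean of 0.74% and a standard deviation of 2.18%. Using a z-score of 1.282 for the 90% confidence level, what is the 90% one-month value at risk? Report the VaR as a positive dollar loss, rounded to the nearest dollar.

$102,101

Return at the 90% tail: μ − z·σ = 0.74% − 1.282 × 2.18% = 0.74 − 2.79476 = -2.05476%
VaR = −(-2.05476%) × $4,969,000 = 2.05476% × $4,969,000 = $102,101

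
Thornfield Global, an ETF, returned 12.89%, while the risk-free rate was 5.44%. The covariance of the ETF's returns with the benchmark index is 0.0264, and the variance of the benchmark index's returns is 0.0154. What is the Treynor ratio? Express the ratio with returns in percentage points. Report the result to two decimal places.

β = Cov / Var = 0.0264 / 0.0154 = 1.7143
Treynor = (Rp − Rf) / β = (12.89% − 5.44%) / 1.7143 = 7.45 / 1.7143 = 4.3458

4.35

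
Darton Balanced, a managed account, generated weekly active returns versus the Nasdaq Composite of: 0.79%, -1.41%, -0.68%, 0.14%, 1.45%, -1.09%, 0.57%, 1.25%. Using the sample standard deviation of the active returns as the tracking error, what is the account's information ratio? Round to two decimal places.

r̄ = (0.79 − 1.41 − 0.68 + 0.14 + 1.45 − 1.09 + 0.57 + 1.25) / 8 = 1.020 / 8 = 0.1275%
Σ(r − r̄)² = (0.79 − 0.1275)² + (-1.41 − 0.1275)² + (-0.68 − 0.1275)² + … = 8.1422
σ = √[8.1422 / 7] = 1.0785%
IR = r̄ / tracking error = 0.1275 / 1.0785 = 0.1182

0.12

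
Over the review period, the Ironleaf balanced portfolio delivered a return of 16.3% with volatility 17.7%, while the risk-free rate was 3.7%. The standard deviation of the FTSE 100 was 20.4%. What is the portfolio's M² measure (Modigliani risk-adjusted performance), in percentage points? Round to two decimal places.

18.22

Sharpe = (Rp − Rf) / σp = (16.3% − 3.7%) / 17.7% = 0.7119
M² = Rf + Sharpe × σm = 3.7% + 0.7119 × 20.4% = 18.2228%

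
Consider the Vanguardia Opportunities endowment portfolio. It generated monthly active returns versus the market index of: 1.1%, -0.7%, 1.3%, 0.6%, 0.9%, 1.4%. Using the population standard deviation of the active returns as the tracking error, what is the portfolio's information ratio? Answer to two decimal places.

1.09

r̄ = (1.1 − 0.7 + 1.3 + 0.6 + 0.9 + 1.4) / 6 = 4.60 / 6 = 0.7667%
Population σ = √[Σ(r − r̄)² / 6] = √[2.9933 / 6] = √0.4989 = 0.7063%
IR = r̄ / tracking error = 0.7667 / 0.7063 = 1.0855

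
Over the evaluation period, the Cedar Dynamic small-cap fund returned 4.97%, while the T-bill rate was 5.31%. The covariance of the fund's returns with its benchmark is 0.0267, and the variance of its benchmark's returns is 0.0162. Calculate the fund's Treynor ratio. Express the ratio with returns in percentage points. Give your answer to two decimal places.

β = Cov / Var = 0.0267 / 0.0162 = 1.6481
Treynor = (Rp − Rf) / β = (4.97% − 5.31%) / 1.6481 = -0.34 / 1.6481 = -0.2063

-0.21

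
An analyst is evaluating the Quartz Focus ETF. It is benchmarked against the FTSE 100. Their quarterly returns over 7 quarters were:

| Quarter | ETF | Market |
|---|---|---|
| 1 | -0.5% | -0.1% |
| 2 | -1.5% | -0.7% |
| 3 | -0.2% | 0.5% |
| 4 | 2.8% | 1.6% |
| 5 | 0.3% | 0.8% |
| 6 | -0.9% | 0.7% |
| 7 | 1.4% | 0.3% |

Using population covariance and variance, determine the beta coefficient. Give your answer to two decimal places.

1.55

r̄p = 0.2000%,  r̄m = 0.4429%
Cov = Σ(rp − r̄p)(rm − r̄m) / 7 = 0.6986
Var(rm) = Σ(rm − r̄m)² / 7 = 0.4510
β = Cov / Var = 0.6986 / 0.4510 = 1.5490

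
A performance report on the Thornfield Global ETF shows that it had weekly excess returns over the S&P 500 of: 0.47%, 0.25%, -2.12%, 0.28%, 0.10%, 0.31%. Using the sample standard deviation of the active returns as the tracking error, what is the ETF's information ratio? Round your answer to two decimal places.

-0.12

r̄ = (0.47 + 0.25 − 2.12 + 0.28 + 0.1 + 0.31) / 6 = -0.1183%
Sample std dev = √[4.8783 / 5] = 0.9878%
IR = r̄ / tracking error = -0.1183 / 0.9878 = -0.1198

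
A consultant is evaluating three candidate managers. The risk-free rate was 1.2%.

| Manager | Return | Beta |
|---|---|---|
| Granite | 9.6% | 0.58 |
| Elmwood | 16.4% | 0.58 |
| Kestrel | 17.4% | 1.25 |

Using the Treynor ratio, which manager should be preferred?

Granite: Treynor = (9.6% − 1.2%) / 0.58 = 14.483
Elmwood: Treynor = (16.4% − 1.2%) / 0.58 = 26.207
Kestrel: Treynor = (17.4% − 1.2%) / 1.25 = 12.960
Highest: Elmwood (26.207).

Elmwood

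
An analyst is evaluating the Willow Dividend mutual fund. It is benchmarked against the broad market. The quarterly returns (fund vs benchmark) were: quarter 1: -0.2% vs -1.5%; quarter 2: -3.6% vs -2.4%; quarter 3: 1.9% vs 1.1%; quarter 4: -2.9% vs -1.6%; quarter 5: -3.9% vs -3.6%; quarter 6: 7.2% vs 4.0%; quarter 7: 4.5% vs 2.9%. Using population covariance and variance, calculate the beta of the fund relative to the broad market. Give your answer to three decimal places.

r̄p = 0.4286%,  r̄m = -0.1571%
Cov = Σ(rp − r̄p)(rm − r̄m) / 7 = 10.2902
Var(rm) = Σ(rm − r̄m)² / 7 = 6.9967
β = Cov / Var = 10.2902 / 6.9967 = 1.4707

1.471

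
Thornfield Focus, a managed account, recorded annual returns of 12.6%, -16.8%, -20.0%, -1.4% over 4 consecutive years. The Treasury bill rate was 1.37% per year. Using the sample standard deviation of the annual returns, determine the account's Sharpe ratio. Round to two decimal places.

-0.52

μ = (12.6 − 16.8 − 20 − 1.4) / 4 = -25.60 / 4 = -6.4000%
Σ(r − μ)² = (12.6 − (-6.4000))² + (-16.8 − (-6.4000))² + (-20 − (-6.4000))² + … = 679.1200
σ = √[679.1200 / 3] = 15.0457%
Sharpe = (μ − rf) / σ = (-6.4000 − 1.37) / 15.0457 = -7.7700 / 15.0457 = -0.5164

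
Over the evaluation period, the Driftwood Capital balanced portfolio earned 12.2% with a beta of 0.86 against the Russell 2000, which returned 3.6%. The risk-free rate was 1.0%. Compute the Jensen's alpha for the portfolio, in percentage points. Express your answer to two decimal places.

8.96

CAPM expected return = Rf + β(Rm − Rf) = 1.0% + 0.86 × (3.6% − 1.0%) = 1 + 0.86 × 2.60 = 3.2360%
Jensen's α = Rp − E[R] = 12.2% − 3.2360% = 8.9640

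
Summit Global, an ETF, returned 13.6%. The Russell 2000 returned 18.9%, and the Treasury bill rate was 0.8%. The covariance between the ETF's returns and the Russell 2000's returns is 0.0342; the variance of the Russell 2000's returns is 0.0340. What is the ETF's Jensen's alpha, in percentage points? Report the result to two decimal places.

-5.41

β = Cov / Var = 0.0342 / 0.0340 = 1.0059
E[R] = Rf + β(Rm − Rf) = 0.8% + 1.0059 × (18.9% − 0.8%) = 19.0068%
α = Rp − E[R] = 13.6% − 19.0068% = -5.4068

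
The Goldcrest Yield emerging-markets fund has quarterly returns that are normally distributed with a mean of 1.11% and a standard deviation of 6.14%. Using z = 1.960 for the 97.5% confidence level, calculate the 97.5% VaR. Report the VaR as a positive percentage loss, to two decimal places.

VaR (as % loss) = −(μ − z·σ) = −(1.11% − 1.960 × 6.14%) = −(-10.9244%) = 10.9244%

10.92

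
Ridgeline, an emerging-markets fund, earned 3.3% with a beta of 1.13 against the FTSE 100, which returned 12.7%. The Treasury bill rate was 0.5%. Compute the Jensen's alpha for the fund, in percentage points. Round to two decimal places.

CAPM expected return = Rf + β(Rm − Rf) = 0.5% + 1.13 × (12.7% − 0.5%) = 0.5 + 1.13 × 12.20 = 14.2860%
Jensen's α = Rp − E[R] = 3.3% − 14.2860% = -10.9860

-10.99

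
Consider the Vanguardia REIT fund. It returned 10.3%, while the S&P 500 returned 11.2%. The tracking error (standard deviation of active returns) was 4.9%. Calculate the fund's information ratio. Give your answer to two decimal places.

IR = (Rp − Rb) / TE = (10.3% − 11.2%) / 4.9% = -0.90% / 4.9% = -0.1837

-0.18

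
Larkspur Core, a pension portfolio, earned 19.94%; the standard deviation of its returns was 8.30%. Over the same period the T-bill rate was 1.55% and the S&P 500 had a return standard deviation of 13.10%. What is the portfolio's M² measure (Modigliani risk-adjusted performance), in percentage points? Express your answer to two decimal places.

Sharpe = (Rp − Rf) / σp = (19.94% − 1.55%) / 8.30% = 2.2157
M² = Rf + Sharpe × σm = 1.55% + 2.2157 × 13.10% = 30.5757%

30.58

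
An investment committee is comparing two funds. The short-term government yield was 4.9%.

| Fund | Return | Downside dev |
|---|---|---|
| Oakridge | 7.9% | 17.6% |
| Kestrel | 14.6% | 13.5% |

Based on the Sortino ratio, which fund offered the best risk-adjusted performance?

Oakridge: Sortino ratio = (7.9% − 4.9%) / 17.6% = 0.170
Kestrel: Sortino ratio = (14.6% − 4.9%) / 13.5% = 0.719
Highest: Kestrel (0.719).

Kestrel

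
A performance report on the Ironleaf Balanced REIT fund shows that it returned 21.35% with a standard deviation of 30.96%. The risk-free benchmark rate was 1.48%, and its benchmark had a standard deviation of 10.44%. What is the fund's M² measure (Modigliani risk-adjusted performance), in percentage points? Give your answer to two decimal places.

Sharpe = (Rp − Rf) / σp = (21.35% − 1.48%) / 30.96% = 0.6418
M² = Rf + Sharpe × σm = 1.48% + 0.6418 × 10.44% = 8.1804%

8.18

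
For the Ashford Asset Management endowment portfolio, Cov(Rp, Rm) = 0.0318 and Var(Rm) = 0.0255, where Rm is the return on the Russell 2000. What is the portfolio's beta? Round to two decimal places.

β = Cov(Rp, Rm) / Var(Rm) = 0.0318 / 0.0255 = 1.2471

1.25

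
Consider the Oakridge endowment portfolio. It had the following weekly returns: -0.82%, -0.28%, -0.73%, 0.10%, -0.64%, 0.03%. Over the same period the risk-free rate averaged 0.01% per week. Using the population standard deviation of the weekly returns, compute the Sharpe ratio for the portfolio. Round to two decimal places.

-1.10

μ = (-0.82 − 0.28 − 0.73 + 0.1 − 0.64 + 0.03) / 6 = -0.3900%
Population σ = √[Σ(r − μ)² / 6] = √[0.7916 / 6] = √0.1319 = 0.3632%
Sharpe = (μ − rf) / σ = (-0.3900 − 0.01) / 0.3632 = -0.4000 / 0.3632 = -1.1013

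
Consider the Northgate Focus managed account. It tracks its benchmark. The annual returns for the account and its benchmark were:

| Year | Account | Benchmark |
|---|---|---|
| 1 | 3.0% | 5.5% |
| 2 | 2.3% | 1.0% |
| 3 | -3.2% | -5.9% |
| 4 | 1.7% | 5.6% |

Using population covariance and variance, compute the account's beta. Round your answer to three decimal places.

0.470

r̄p = 0.9500%,  r̄m = 1.5500%
Cov = Σ(rp − r̄p)(rm − r̄m) / 4 = 10.3275
Var(rm) = Σ(rm − r̄m)² / 4 = 21.9525
β = Cov / Var = 10.3275 / 21.9525 = 0.4704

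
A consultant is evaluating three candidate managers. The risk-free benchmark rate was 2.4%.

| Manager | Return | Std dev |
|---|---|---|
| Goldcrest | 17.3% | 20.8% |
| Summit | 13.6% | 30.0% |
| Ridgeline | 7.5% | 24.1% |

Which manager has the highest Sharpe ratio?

Goldcrest: Sharpe ratio = (17.3% − 2.4%) / 20.8% = 0.716
Summit: Sharpe ratio = (13.6% − 2.4%) / 30.0% = 0.373
Ridgeline: Sharpe ratio = (7.5% − 2.4%) / 24.1% = 0.212
Highest: Goldcrest (0.716).

Goldcrest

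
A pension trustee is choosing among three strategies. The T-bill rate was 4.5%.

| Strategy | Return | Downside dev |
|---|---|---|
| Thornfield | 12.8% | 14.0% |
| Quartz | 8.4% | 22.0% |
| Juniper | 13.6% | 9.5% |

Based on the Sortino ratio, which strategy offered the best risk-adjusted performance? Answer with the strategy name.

Juniper

Thornfield: Sortino ratio = (12.8% − 4.5%) / 14.0% = 0.593
Quartz: Sortino ratio = (8.4% − 4.5%) / 22.0% = 0.177
Juniper: Sortino ratio = (13.6% − 4.5%) / 9.5% = 0.958
Highest: Juniper (0.958).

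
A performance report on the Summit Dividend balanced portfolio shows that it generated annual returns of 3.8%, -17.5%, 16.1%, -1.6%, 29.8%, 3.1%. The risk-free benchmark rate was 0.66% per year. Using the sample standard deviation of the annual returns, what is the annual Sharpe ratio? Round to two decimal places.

0.31

r̄ = (3.8 − 17.5 + 16.1 − 1.6 + 29.8 + 3.1) / 6 = 5.6167%
Σ(r − r̄)² = (3.8 − 5.6167)² + (-17.5 − 5.6167)² + … = 1290.8283
σ = √[1290.8283 / 5] = 16.0675%
Sharpe = (r̄ − rf) / σ = (5.6167 − 0.66) / 16.0675 = 4.9567 / 16.0675 = 0.3085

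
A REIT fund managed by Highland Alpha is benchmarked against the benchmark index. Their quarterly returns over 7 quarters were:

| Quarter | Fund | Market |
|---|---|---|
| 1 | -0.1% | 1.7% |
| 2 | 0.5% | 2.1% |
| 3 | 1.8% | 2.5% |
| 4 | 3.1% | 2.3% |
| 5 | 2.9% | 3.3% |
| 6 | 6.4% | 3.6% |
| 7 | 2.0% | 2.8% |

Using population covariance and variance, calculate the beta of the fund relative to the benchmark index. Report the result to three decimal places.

r̄p = 2.3714%,  r̄m = 2.6143%
Cov = Σ(rp − r̄p)(rm − r̄m) / 7 = 1.0461
Var(rm) = Σ(rm − r̄m)² / 7 = 0.3841
β = Cov / Var = 1.0461 / 0.3841 = 2.7235

2.724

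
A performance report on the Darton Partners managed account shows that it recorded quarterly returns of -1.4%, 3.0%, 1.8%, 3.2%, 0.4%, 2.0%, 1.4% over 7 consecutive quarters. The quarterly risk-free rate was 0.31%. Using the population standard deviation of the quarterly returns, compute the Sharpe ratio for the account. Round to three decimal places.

μ = (-1.4 + 3 + 1.8 + 3.2 + 0.4 + 2 + 1.4) / 7 = 10.40 / 7 = 1.4857%
Σ(r − μ)² = (-1.4 − 1.4857)² + (3 − 1.4857)² + … = 15.1086
population σ = √(15.1086 / 7) = √2.1584 = 1.4691%
Sharpe = (μ − rf) / σ = (1.4857 − 0.31) / 1.4691 = 1.1757 / 1.4691 = 0.8003

0.800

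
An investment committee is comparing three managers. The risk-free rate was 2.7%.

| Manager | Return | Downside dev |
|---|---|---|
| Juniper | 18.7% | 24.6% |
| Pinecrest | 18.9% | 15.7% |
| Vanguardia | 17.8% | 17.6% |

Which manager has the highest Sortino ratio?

Juniper: Sortino ratio = (18.7% − 2.7%) / 24.6% = 0.650
Pinecrest: Sortino ratio = (18.9% − 2.7%) / 15.7% = 1.032
Vanguardia: Sortino ratio = (17.8% − 2.7%) / 17.6% = 0.858
Highest: Pinecrest (1.032).

Pinecrest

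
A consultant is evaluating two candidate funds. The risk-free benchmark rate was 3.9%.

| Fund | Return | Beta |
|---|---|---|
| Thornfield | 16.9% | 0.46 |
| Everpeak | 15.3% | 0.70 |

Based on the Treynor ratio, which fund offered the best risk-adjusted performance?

Thornfield

Thornfield: Treynor = (16.9% − 3.9%) / 0.46 = 28.261
Everpeak: Treynor = (15.3% − 3.9%) / 0.70 = 16.286
Highest: Thornfield (28.261).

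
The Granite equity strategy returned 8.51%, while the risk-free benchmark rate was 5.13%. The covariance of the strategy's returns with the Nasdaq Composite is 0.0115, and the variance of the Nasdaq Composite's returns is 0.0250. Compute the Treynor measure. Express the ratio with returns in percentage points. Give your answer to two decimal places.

7.35

β = Cov / Var = 0.0115 / 0.0250 = 0.4600
Treynor = (Rp − Rf) / β = (8.51% − 5.13%) / 0.4600 = 3.38 / 0.4600 = 7.3478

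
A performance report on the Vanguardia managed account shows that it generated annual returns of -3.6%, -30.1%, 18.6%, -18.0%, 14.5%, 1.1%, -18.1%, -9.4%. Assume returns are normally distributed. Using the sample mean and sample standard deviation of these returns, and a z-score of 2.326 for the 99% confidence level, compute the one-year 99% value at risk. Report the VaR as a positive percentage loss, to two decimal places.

44.58

r̄ = (-3.6 − 30.1 + 18.6 − 18 + 14.5 + 1.1 − 18.1 − 9.4) / 8 = -5.6250%
Sample σ = √[Σ(r − r̄)² / 7] = √[1963.2350 / 7] = √280.4621 = 16.7470%
VaR = −(r̄ − z·σ) = −(-5.6250 − 2.326 × 16.7470) = −(-44.5785) = 44.5785%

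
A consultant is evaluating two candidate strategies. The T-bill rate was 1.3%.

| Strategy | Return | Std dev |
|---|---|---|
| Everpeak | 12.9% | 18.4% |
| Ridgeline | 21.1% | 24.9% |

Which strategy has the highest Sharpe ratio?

Ridgeline

Everpeak: Sharpe ratio = (12.9% − 1.3%) / 18.4% = 0.630
Ridgeline: Sharpe ratio = (21.1% − 1.3%) / 24.9% = 0.795
Highest: Ridgeline (0.795).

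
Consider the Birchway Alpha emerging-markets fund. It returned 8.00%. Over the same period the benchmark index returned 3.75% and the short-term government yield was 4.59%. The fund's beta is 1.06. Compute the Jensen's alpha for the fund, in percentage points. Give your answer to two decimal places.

CAPM expected return = Rf + β(Rm − Rf) = 4.59% + 1.06 × (3.75% − 4.59%) = 4.59 + 1.06 × -0.84 = 3.6996%
Jensen's α = Rp − E[R] = 8.00% − 3.6996% = 4.3004

4.30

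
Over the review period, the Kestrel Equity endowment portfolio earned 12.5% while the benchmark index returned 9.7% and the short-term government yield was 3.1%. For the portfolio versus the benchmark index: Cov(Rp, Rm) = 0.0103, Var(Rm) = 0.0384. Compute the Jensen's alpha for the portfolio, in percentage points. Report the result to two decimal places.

β = Cov / Var = 0.0103 / 0.0384 = 0.2682
E[R] = Rf + β(Rm − Rf) = 3.1% + 0.2682 × (9.7% − 3.1%) = 4.8701%
α = Rp − E[R] = 12.5% − 4.8701% = 7.6299

7.63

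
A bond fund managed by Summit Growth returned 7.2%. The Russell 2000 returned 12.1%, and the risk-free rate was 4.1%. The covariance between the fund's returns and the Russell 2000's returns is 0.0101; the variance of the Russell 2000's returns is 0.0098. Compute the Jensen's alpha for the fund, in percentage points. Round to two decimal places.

-5.14

β = Cov / Var = 0.0101 / 0.0098 = 1.0306
E[R] = Rf + β(Rm − Rf) = 4.1% + 1.0306 × (12.1% − 4.1%) = 12.3448%
α = Rp − E[R] = 7.2% − 12.3448% = -5.1448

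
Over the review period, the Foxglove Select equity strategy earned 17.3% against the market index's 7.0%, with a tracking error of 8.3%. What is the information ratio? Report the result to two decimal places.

IR = (Rp − Rb) / TE = (17.3% − 7.0%) / 8.3% = 10.30% / 8.3% = 1.2410

1.24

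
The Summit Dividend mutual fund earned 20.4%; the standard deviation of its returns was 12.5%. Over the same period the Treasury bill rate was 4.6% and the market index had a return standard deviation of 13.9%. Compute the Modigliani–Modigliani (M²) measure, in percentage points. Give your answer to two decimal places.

22.17

Sharpe = (Rp − Rf) / σp = (20.4% − 4.6%) / 12.5% = 1.2640
M² = Rf + Sharpe × σm = 4.6% + 1.2640 × 13.9% = 22.1696%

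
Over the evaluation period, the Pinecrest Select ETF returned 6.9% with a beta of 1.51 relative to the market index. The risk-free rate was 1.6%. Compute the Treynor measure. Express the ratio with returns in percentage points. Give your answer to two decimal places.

Treynor = (Rp − Rf) / β = (6.9% − 1.6%) / 1.51 = 5.30 / 1.51 = 3.5099

3.51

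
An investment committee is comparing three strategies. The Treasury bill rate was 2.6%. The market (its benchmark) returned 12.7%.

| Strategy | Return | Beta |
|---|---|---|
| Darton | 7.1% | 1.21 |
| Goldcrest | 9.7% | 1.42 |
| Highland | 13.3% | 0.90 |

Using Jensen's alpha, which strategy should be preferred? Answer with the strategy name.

Darton: α = 7.1% − [2.6% + 1.21 × (12.7% − 2.6%)] = -7.721
Goldcrest: α = 9.7% − [2.6% + 1.42 × (12.7% − 2.6%)] = -7.242
Highland: α = 13.3% − [2.6% + 0.90 × (12.7% − 2.6%)] = 1.610
Highest: Highland (1.610).

Highland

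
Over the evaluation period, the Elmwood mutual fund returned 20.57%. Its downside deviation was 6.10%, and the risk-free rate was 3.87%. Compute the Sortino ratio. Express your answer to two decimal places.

Sortino = (Rp − Rf) / σd = (20.57% − 3.87%) / 6.10% = 16.70% / 6.10% = 2.7377

2.74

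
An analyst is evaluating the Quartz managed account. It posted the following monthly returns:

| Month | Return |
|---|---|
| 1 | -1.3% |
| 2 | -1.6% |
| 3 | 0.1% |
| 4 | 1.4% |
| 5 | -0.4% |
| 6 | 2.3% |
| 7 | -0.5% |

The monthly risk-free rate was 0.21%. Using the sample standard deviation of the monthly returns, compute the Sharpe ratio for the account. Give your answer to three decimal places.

-0.149

μ = (-1.3 − 1.6 + 0.1 + 1.4 − 0.4 + 2.3 − 0.5) / 7 = 0.0000%
Sample σ = √[Σ(r − μ)² / 6] = √[11.9200 / 6] = √1.9867 = 1.4095%
Sharpe = (μ − rf) / σ = (0.0000 − 0.21) / 1.4095 = -0.2100 / 1.4095 = -0.1490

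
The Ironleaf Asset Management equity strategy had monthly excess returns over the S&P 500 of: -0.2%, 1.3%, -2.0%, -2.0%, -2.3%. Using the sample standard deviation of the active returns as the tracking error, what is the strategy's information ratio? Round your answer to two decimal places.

-0.67

r̄ = (-0.2 + 1.3 − 2 − 2 − 2.3) / 5 = -1.0400%
Σ(r − r̄)² = (-0.2 − (-1.0400))² + (1.3 − (-1.0400))² + (-2 − (-1.0400))² + … = 9.6120
sample σ = √(9.6120 / 4) = √2.4030 = 1.5502%
IR = r̄ / tracking error = -1.0400 / 1.5502 = -0.6709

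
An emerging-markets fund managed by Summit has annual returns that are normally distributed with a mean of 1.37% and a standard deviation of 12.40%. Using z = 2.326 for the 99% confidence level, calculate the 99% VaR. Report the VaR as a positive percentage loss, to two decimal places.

VaR (as % loss) = −(μ − z·σ) = −(1.37% − 2.326 × 12.40%) = −(-27.4724%) = 27.4724%

27.47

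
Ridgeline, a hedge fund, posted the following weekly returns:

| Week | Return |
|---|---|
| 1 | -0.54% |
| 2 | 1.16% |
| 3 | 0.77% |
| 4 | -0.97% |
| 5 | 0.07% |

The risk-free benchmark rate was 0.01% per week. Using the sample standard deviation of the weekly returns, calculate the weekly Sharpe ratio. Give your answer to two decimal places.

r̄ = (-0.54 + 1.16 + 0.77 − 0.97 + 0.07) / 5 = 0.490 / 5 = 0.0980%
Sample σ = √[Σ(r − r̄)² / 4] = √[3.1279 / 4] = √0.7820 = 0.8843%
Sharpe = (r̄ − rf) / σ = (0.0980 − 0.01) / 0.8843 = 0.0880 / 0.8843 = 0.0995

0.10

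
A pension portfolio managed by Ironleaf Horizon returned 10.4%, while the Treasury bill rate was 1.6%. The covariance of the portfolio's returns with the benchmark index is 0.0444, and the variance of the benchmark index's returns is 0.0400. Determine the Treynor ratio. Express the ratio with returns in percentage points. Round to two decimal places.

7.93

β = Cov / Var = 0.0444 / 0.0400 = 1.1100
Treynor = (Rp − Rf) / β = (10.4% − 1.6%) / 1.1100 = 8.80 / 1.1100 = 7.9279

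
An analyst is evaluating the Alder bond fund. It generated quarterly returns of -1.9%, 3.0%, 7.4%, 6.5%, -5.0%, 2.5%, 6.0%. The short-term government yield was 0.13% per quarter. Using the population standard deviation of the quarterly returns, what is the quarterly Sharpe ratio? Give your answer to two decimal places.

μ = (-1.9 + 3 + 7.4 + 6.5 − 5 + 2.5 + 6) / 7 = 2.6429%
Population std dev = √[127.9771 / 7] = 4.2758%
Sharpe = (μ − rf) / σ = (2.6429 − 0.13) / 4.2758 = 2.5129 / 4.2758 = 0.5877

0.59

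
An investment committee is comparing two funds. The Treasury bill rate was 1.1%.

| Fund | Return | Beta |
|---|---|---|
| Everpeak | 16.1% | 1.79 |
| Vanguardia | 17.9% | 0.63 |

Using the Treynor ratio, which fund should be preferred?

Vanguardia

Everpeak: Treynor = (16.1% − 1.1%) / 1.79 = 8.380
Vanguardia: Treynor = (17.9% − 1.1%) / 0.63 = 26.667
Highest: Vanguardia (26.667).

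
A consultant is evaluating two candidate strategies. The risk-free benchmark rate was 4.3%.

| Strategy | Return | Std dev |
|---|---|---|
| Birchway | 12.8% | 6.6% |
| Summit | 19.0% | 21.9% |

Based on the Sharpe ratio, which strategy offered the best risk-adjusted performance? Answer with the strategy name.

Birchway

Birchway: Sharpe ratio = (12.8% − 4.3%) / 6.6% = 1.288
Summit: Sharpe ratio = (19.0% − 4.3%) / 21.9% = 0.671
Highest: Birchway (1.288).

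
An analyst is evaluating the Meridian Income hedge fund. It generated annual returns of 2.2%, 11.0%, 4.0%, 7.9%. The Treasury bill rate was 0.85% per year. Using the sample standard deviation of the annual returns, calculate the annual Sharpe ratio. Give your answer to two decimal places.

1.37

μ = (2.2 + 11 + 4 + 7.9) / 4 = 6.2750%
Sample std dev = √[46.7475 / 3] = 3.9475%
Sharpe = (μ − rf) / σ = (6.2750 − 0.85) / 3.9475 = 5.4250 / 3.9475 = 1.3743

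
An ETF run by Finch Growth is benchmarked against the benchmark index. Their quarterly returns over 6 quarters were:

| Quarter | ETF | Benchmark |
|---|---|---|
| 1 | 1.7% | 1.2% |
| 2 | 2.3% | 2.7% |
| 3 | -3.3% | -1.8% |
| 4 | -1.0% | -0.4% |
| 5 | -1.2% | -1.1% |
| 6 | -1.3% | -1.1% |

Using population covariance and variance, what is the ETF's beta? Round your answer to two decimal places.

1.18

r̄p = -0.4667%,  r̄m = -0.0833%
Cov = Σ(rp − r̄p)(rm − r̄m) / 6 = 2.8511
Var(rm) = Σ(rm − r̄m)² / 6 = 2.4181
β = Cov / Var = 2.8511 / 2.4181 = 1.1791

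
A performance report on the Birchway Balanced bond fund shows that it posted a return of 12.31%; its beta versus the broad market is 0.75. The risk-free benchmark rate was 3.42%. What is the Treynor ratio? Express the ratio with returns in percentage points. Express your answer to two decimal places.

Treynor = (Rp − Rf) / β = (12.31% − 3.42%) / 0.75 = 8.89 / 0.75 = 11.8533

11.85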